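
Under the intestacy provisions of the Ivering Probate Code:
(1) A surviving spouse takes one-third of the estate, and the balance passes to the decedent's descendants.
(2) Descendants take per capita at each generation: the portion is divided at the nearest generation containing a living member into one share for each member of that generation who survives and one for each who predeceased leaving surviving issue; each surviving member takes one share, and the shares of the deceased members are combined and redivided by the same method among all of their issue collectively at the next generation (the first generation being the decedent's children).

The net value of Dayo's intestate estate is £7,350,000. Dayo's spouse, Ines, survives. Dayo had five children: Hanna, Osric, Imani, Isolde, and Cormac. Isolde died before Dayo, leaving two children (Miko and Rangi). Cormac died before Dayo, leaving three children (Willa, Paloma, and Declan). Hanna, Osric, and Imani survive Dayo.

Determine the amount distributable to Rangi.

Rangi receives £392,000.

Ines takes one-third of £7,350,000 = £2,450,000. The remaining £4,900,000 passes to the descendants.
The descendants' portion (£4,900,000) is divided at the children's generation into 5 shares of £980,000. Hanna, Osric, and Imani each take £980,000. The 2 shares of the deceased (Isolde and Cormac) are combined into a pool of £1,960,000.
That pool (£1,960,000) is divided at the grandchildren's generation equally among Miko, Rangi, Willa, Paloma, and Declan: £392,000 each.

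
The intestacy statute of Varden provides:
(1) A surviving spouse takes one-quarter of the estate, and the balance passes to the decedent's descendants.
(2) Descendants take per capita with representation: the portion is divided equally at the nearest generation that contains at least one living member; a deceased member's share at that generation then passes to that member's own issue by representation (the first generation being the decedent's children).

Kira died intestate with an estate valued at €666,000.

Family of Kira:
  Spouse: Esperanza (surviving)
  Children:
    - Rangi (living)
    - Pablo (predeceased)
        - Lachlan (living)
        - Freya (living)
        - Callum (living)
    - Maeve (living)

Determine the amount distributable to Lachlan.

Lachlan receives €55,500.

Esperanza takes one-quarter of €666,000 = €166,500. The remaining €499,500 passes to the descendants.
The descendants' portion (€499,500) is divided into 3 shares of €166,500: Rangi and Maeve each take €166,500; Pablo's €166,500 share passes to Pablo's issue.
Pablo's share (€166,500) is divided into 3 shares of €55,500: Lachlan, Freya, and Callum each take €55,500.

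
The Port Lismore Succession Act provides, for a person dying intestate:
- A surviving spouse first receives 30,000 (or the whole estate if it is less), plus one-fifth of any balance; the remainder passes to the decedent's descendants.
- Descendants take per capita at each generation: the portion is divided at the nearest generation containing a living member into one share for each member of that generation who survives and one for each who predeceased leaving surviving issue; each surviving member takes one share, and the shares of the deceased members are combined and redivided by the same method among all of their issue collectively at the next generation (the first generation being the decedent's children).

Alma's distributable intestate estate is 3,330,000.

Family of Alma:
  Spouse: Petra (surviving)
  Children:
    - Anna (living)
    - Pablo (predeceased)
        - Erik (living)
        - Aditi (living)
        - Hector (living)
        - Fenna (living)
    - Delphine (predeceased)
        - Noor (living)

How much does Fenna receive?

Fenna receives 352,000.

Petra first takes 30,000, leaving a balance of 3,300,000. Petra then takes one-fifth of the balance (660,000), for a total of 690,000. The remaining 2,640,000 passes to the descendants.
The descendants' portion (2,640,000) is divided at the children's generation into 3 shares of 880,000. Anna takes 880,000. The 2 shares of the deceased (Pablo and Delphine) are combined into a pool of 1,760,000.
That pool (1,760,000) is divided at the grandchildren's generation equally among Erik, Aditi, Hector, Fenna, and Noor: 352,000 each.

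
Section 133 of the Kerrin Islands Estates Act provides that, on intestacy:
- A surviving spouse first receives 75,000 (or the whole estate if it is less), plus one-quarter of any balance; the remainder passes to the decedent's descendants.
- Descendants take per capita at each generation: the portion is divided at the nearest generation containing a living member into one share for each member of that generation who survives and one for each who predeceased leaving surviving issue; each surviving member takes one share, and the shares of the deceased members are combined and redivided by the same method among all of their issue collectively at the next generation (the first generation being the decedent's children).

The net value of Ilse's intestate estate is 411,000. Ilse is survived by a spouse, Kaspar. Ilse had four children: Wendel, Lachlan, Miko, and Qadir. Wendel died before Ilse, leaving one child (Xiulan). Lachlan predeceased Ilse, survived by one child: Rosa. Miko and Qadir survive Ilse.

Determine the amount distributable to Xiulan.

Kaspar first takes 75,000, leaving a balance of 336,000. Kaspar then takes one-quarter of the balance (84,000), for a total of 159,000. The remaining 252,000 passes to the descendants.
The descendants' portion (252,000) is divided at the children's generation into 4 shares of 63,000. Miko and Qadir each take 63,000. The 2 shares of the deceased (Wendel and Lachlan) are combined into a pool of 126,000.
That pool (126,000) is divided at the grandchildren's generation equally among Xiulan and Rosa: 63,000 each.

Xiulan receives 63,000.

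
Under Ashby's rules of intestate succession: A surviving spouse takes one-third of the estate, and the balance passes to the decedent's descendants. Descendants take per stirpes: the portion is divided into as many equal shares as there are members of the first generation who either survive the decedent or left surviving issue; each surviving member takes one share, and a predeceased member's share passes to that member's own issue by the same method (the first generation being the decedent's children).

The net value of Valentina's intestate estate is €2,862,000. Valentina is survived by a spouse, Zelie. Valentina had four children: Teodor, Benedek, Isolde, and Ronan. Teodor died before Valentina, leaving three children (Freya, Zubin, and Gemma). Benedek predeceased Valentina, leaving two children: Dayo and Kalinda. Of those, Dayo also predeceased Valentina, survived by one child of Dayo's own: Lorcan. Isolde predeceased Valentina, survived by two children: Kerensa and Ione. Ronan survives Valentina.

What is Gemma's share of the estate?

Zelie takes one-third of €2,862,000 = €954,000. The remaining €1,908,000 passes to the descendants.
The descendants' portion (€1,908,000) is divided into 4 shares of €477,000: Ronan takes €477,000; Teodor's €477,000 share passes to Teodor's issue; Benedek's €477,000 share passes to Benedek's issue; Isolde's €477,000 share passes to Isolde's issue.
Teodor's share (€477,000) is divided into 3 shares of €159,000: Freya, Zubin, and Gemma each take €159,000.
Benedek's share (€477,000) is divided into 2 shares of €238,500: Kalinda takes €238,500; Dayo's €238,500 share passes to Dayo's issue.
Dayo's share (€238,500) passes entirely to Lorcan.
Isolde's share (€477,000) is divided into 2 shares of €238,500: Kerensa and Ione each take €238,500.

Gemma receives €159,000.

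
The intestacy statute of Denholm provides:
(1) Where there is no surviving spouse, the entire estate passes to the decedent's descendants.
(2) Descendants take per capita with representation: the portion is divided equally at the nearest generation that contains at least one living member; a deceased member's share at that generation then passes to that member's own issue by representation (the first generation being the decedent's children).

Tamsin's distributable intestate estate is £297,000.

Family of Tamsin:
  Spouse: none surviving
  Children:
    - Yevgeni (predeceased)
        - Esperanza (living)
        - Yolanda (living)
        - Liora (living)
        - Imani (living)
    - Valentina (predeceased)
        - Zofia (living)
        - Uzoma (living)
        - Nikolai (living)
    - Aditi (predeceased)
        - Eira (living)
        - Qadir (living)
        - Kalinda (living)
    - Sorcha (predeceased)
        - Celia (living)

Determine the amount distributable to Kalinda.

The entire £297,000 passes to the descendants.
No child survives, so the initial division is made at the grandchildren's generation.
That amount (£297,000) is divided into 11 shares of £27,000: Esperanza, Yolanda, Liora, Imani, Zofia, Uzoma, Nikolai, Eira, Qadir, Kalinda, and Celia each take £27,000.

Kalinda receives £27,000.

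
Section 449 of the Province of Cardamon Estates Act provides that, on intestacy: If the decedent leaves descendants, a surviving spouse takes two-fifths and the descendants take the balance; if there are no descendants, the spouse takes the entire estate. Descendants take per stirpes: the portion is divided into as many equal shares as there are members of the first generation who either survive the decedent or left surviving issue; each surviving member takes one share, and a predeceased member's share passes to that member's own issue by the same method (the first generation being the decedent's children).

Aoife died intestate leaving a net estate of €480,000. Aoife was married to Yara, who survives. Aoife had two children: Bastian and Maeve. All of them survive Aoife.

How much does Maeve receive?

Yara takes two-fifths of €480,000 = €192,000. The remaining €288,000 passes to the descendants.
The descendants' portion (€288,000) is divided into 2 shares of €144,000: Bastian and Maeve each take €144,000.

Maeve receives €144,000.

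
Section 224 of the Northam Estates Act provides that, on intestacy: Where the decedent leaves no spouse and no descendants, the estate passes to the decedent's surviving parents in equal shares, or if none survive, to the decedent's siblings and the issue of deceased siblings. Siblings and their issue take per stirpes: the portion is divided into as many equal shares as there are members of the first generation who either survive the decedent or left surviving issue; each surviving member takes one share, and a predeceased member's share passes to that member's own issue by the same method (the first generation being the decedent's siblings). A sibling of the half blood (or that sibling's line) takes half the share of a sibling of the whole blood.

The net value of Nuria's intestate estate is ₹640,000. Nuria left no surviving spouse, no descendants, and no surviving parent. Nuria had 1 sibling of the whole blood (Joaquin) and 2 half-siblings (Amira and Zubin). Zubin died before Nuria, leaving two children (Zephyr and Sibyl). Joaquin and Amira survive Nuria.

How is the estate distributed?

The entire ₹640,000 passes to the siblings and their issue.
Counting each half-blood sibling's line as half a unit, there are 2 units in ₹640,000, so one unit is ₹320,000. Whole-blood lines (Joaquin) take ₹320,000 each; half-blood lines (Amira and Zubin) take ₹160,000 each.
Zubin's share (₹160,000) is divided into 2 shares of ₹80,000: Zephyr and Sibyl each take ₹80,000.

Joaquin: ₹320,000; Amira: ₹160,000; Zephyr: ₹80,000; Sibyl: ₹80,000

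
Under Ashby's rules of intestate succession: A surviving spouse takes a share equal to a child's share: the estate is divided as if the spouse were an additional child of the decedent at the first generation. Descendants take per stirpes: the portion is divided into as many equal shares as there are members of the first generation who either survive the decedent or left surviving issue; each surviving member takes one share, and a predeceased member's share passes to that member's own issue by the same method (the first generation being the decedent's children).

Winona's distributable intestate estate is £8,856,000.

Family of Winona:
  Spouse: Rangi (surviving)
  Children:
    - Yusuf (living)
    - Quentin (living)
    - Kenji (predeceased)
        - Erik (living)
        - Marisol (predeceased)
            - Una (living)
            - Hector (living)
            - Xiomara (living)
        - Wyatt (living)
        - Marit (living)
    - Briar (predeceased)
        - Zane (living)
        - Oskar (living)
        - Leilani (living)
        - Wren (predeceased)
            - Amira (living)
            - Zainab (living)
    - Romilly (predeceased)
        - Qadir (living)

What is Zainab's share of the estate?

The spouse counts as an additional share at the children's level, so there are 6 primary shares of £1,476,000. Rangi takes one such share (£1,476,000).
The children's combined portion (£7,380,000) is divided into 5 shares of £1,476,000: Yusuf and Quentin each take £1,476,000; Kenji's £1,476,000 share passes to Kenji's issue; Briar's £1,476,000 share passes to Briar's issue; Romilly's £1,476,000 share passes to Romilly's issue.
Kenji's share (£1,476,000) is divided into 4 shares of £369,000: Erik, Wyatt, and Marit each take £369,000; Marisol's £369,000 share passes to Marisol's issue.
Marisol's share (£369,000) is divided into 3 shares of £123,000: Una, Hector, and Xiomara each take £123,000.
Briar's share (£1,476,000) is divided into 4 shares of £369,000: Zane, Oskar, and Leilani each take £369,000; Wren's £369,000 share passes to Wren's issue.
Wren's share (£369,000) is divided into 2 shares of £184,500: Amira and Zainab each take £184,500.
Romilly's share (£1,476,000) passes entirely to Qadir.

Zainab receives £184,500.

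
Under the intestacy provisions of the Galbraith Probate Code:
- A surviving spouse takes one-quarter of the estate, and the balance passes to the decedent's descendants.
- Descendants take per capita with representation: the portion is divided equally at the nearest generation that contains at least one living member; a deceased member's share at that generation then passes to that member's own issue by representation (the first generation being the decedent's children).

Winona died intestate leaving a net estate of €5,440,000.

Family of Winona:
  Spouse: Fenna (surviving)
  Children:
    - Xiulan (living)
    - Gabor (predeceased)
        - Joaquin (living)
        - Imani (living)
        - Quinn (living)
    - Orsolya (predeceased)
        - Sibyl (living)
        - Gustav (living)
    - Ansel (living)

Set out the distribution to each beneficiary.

Fenna: €1,360,000; Xiulan: €1,020,000; Joaquin: €340,000; Imani: €340,000; Quinn: €340,000; Sibyl: €510,000; Gustav: €510,000; Ansel: €1,020,000

Fenna takes one-quarter of €5,440,000 = €1,360,000. The remaining €4,080,000 passes to the descendants.
The descendants' portion (€4,080,000) is divided into 4 shares of €1,020,000: Xiulan and Ansel each take €1,020,000; Gabor's €1,020,000 share passes to Gabor's issue; Orsolya's €1,020,000 share passes to Orsolya's issue.
Gabor's share (€1,020,000) is divided into 3 shares of €340,000: Joaquin, Imani, and Quinn each take €340,000.
Orsolya's share (€1,020,000) is divided into 2 shares of €510,000: Sibyl and Gustav each take €510,000.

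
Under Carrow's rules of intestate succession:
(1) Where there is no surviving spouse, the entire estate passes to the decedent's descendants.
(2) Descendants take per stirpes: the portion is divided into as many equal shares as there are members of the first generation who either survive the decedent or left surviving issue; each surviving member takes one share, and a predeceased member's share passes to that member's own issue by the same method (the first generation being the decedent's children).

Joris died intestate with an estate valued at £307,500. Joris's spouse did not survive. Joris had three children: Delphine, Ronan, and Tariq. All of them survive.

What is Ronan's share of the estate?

Ronan receives £102,500.

The entire £307,500 passes to the descendants.
That amount (£307,500) is divided into 3 shares of £102,500: Delphine, Ronan, and Tariq each take £102,500.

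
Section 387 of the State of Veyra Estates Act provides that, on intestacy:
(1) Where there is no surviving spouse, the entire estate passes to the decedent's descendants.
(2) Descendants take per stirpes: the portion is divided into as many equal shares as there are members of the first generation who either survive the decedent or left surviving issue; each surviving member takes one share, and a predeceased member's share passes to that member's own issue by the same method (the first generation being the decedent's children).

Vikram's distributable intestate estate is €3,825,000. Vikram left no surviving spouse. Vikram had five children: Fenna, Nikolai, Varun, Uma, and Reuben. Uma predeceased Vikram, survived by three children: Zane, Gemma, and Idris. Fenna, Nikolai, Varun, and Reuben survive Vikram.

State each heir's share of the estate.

Fenna: €765,000; Nikolai: €765,000; Varun: €765,000; Zane: €255,000; Gemma: €255,000; Idris: €255,000; Reuben: €765,000

The entire €3,825,000 passes to the descendants.
That amount (€3,825,000) is divided into 5 shares of €765,000: Fenna, Nikolai, Varun, and Reuben each take €765,000; Uma's €765,000 share passes to Uma's issue.
Uma's share (€765,000) is divided into 3 shares of €255,000: Zane, Gemma, and Idris each take €255,000.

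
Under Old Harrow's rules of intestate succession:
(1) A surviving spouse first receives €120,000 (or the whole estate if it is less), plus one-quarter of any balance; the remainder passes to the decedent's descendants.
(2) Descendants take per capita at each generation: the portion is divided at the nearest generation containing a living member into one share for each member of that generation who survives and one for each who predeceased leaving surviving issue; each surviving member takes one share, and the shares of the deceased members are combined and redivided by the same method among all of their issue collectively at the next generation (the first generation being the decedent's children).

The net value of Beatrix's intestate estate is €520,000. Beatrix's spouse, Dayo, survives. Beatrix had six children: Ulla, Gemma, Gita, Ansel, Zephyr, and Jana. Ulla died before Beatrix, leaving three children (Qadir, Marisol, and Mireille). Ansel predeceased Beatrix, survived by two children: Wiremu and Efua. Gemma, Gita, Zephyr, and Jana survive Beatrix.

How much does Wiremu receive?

Dayo first takes €120,000, leaving a balance of €400,000. Dayo then takes one-quarter of the balance (€100,000), for a total of €220,000. The remaining €300,000 passes to the descendants.
The descendants' portion (€300,000) is divided at the children's generation into 6 shares of €50,000. Gemma, Gita, Zephyr, and Jana each take €50,000. The 2 shares of the deceased (Ulla and Ansel) are combined into a pool of €100,000.
That pool (€100,000) is divided at the grandchildren's generation equally among Qadir, Marisol, Mireille, Wiremu, and Efua: €20,000 each.

Wiremu receives €20,000.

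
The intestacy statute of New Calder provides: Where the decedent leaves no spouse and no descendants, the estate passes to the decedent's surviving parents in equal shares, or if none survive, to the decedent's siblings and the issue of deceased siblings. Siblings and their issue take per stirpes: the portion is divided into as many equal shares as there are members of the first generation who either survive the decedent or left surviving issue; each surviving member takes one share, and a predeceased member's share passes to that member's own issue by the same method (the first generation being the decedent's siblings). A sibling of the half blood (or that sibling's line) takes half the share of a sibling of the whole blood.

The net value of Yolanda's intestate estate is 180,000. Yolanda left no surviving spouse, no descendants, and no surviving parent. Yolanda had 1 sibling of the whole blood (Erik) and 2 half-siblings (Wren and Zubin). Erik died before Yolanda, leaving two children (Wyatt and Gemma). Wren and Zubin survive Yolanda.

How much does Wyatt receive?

The entire 180,000 passes to the siblings and their issue.
Counting each half-blood sibling's line as half a unit, there are 2 units in 180,000, so one unit is 90,000. Whole-blood lines (Erik) take 90,000 each; half-blood lines (Wren and Zubin) take 45,000 each.
Erik's share (90,000) is divided into 2 shares of 45,000: Wyatt and Gemma each take 45,000.

Wyatt receives 45,000.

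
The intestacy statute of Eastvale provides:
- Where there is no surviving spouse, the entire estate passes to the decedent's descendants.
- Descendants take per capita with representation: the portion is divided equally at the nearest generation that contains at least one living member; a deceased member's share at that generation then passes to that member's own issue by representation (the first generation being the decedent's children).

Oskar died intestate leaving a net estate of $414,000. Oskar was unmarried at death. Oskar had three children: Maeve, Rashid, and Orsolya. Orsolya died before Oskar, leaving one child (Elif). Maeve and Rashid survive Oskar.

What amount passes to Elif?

Elif receives $138,000.

The entire $414,000 passes to the descendants.
That amount ($414,000) is divided into 3 shares of $138,000: Maeve and Rashid each take $138,000; Orsolya's $138,000 share passes to Orsolya's issue.
Orsolya's share ($138,000) passes entirely to Elif.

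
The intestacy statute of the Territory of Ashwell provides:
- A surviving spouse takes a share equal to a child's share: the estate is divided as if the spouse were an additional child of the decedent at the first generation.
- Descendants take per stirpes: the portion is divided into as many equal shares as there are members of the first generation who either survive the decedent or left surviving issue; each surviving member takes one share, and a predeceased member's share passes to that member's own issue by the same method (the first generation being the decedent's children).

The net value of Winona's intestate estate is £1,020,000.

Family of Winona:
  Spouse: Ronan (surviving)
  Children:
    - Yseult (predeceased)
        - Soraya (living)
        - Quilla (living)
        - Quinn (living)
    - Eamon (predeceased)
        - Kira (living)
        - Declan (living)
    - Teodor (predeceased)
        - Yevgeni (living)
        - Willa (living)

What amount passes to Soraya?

The spouse counts as an additional share at the children's level, so there are 4 primary shares of £255,000. Ronan takes one such share (£255,000).
The children's combined portion (£765,000) is divided into 3 shares of £255,000: Yseult's £255,000 share passes to Yseult's issue; Eamon's £255,000 share passes to Eamon's issue; Teodor's £255,000 share passes to Teodor's issue.
Yseult's share (£255,000) is divided into 3 shares of £85,000: Soraya, Quilla, and Quinn each take £85,000.
Eamon's share (£255,000) is divided into 2 shares of £127,500: Kira and Declan each take £127,500.
Teodor's share (£255,000) is divided into 2 shares of £127,500: Yevgeni and Willa each take £127,500.

Soraya receives £85,000.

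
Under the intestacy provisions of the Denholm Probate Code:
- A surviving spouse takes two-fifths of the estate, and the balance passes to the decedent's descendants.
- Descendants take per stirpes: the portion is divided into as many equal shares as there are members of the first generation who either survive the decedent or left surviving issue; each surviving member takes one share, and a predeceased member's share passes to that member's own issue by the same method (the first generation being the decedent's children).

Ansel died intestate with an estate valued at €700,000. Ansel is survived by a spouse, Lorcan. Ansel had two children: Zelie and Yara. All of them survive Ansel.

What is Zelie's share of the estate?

Lorcan takes two-fifths of €700,000 = €280,000. The remaining €420,000 passes to the descendants.
The descendants' portion (€420,000) is divided into 2 shares of €210,000: Zelie and Yara each take €210,000.

Zelie receives €210,000.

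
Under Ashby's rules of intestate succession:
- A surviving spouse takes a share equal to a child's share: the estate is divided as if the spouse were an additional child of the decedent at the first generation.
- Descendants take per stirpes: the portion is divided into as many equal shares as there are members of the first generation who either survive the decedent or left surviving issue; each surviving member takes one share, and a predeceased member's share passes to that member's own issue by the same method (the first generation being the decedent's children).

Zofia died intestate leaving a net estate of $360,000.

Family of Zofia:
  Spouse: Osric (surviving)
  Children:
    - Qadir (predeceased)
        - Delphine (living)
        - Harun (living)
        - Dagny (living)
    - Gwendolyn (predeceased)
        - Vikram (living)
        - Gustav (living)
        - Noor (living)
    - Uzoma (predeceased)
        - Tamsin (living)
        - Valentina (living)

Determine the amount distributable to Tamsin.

The spouse counts as an additional share at the children's level, so there are 4 primary shares of $90,000. Osric takes one such share ($90,000).
The children's combined portion ($270,000) is divided into 3 shares of $90,000: Qadir's $90,000 share passes to Qadir's issue; Gwendolyn's $90,000 share passes to Gwendolyn's issue; Uzoma's $90,000 share passes to Uzoma's issue.
Qadir's share ($90,000) is divided into 3 shares of $30,000: Delphine, Harun, and Dagny each take $30,000.
Gwendolyn's share ($90,000) is divided into 3 shares of $30,000: Vikram, Gustav, and Noor each take $30,000.
Uzoma's share ($90,000) is divided into 2 shares of $45,000: Tamsin and Valentina each take $45,000.

Tamsin receives $45,000.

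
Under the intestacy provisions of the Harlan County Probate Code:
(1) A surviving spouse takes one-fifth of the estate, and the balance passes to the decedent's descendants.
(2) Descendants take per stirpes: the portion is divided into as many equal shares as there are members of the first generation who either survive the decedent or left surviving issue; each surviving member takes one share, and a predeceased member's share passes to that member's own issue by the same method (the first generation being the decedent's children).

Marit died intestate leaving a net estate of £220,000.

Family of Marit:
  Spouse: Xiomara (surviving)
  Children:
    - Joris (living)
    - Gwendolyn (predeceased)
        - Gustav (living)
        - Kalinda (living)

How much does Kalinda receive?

Xiomara takes one-fifth of £220,000 = £44,000. The remaining £176,000 passes to the descendants.
The descendants' portion (£176,000) is divided into 2 shares of £88,000: Joris takes £88,000; Gwendolyn's £88,000 share passes to Gwendolyn's issue.
Gwendolyn's share (£88,000) is divided into 2 shares of £44,000: Gustav and Kalinda each take £44,000.

Kalinda receives £44,000.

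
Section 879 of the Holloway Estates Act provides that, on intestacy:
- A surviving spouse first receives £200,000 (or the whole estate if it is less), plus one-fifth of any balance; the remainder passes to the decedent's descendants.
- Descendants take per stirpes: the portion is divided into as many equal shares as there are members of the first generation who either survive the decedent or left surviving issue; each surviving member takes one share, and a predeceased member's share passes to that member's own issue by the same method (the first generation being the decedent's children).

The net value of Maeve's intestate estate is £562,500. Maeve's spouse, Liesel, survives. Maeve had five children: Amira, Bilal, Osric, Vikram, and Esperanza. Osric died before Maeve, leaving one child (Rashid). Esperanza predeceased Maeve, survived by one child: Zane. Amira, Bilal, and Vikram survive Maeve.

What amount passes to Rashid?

Liesel first takes £200,000, leaving a balance of £362,500. Liesel then takes one-fifth of the balance (£72,500), for a total of £272,500. The remaining £290,000 passes to the descendants.
The descendants' portion (£290,000) is divided into 5 shares of £58,000: Amira, Bilal, and Vikram each take £58,000; Osric's £58,000 share passes to Osric's issue; Esperanza's £58,000 share passes to Esperanza's issue.
Osric's share (£58,000) passes entirely to Rashid.
Esperanza's share (£58,000) passes entirely to Zane.

Rashid receives £58,000.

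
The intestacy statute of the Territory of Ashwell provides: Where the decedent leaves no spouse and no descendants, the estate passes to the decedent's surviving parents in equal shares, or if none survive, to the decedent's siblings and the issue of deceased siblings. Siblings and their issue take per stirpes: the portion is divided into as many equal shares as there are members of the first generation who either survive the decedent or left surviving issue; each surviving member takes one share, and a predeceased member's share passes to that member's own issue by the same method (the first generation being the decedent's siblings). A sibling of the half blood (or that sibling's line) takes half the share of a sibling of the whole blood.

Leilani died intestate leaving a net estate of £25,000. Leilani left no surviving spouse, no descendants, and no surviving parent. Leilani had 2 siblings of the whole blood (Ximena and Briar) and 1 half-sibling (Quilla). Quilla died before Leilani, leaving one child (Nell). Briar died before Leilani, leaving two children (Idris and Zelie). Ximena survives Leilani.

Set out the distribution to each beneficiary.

Ximena: £10,000; Nell: £5,000; Idris: £5,000; Zelie: £5,000

The entire £25,000 passes to the siblings and their issue.
Counting each half-blood sibling's line as half a unit, there are 5/2 units in £25,000, so one unit is £10,000. Whole-blood lines (Ximena and Briar) take £10,000 each; half-blood lines (Quilla) take £5,000 each.
Quilla's share (£5,000) passes entirely to Nell.
Briar's share (£10,000) is divided into 2 shares of £5,000: Idris and Zelie each take £5,000.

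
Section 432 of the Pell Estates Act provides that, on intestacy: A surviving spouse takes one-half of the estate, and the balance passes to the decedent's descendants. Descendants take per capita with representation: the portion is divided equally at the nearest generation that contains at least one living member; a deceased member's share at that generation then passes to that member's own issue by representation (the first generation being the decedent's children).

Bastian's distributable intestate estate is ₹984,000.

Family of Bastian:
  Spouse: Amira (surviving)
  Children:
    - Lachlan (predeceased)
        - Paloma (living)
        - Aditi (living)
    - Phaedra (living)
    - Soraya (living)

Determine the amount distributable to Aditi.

Amira takes one-half of ₹984,000 = ₹492,000. The remaining ₹492,000 passes to the descendants.
The descendants' portion (₹492,000) is divided into 3 shares of ₹164,000: Phaedra and Soraya each take ₹164,000; Lachlan's ₹164,000 share passes to Lachlan's issue.
Lachlan's share (₹164,000) is divided into 2 shares of ₹82,000: Paloma and Aditi each take ₹82,000.

Aditi receives ₹82,000.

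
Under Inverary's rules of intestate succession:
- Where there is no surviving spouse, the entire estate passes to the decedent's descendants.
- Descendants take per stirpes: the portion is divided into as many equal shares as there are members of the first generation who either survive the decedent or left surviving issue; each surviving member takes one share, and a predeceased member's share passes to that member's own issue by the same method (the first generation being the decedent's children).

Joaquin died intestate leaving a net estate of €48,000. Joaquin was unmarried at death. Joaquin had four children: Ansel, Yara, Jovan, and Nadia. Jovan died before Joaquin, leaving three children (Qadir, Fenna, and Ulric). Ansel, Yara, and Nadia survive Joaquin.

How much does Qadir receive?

The entire €48,000 passes to the descendants.
That amount (€48,000) is divided into 4 shares of €12,000: Ansel, Yara, and Nadia each take €12,000; Jovan's €12,000 share passes to Jovan's issue.
Jovan's share (€12,000) is divided into 3 shares of €4,000: Qadir, Fenna, and Ulric each take €4,000.

Qadir receives €4,000.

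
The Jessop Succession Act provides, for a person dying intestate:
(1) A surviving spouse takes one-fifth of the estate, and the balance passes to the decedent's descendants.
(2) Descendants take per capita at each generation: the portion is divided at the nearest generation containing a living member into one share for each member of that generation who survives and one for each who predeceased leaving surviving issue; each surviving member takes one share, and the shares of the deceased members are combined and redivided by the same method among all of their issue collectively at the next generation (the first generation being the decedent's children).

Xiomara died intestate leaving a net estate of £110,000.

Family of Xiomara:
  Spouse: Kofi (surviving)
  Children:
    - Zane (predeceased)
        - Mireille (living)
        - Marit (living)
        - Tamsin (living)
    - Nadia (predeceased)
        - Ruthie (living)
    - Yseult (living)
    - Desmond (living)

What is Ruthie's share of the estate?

Kofi takes one-fifth of £110,000 = £22,000. The remaining £88,000 passes to the descendants.
The descendants' portion (£88,000) is divided at the children's generation into 4 shares of £22,000. Yseult and Desmond each take £22,000. The 2 shares of the deceased (Zane and Nadia) are combined into a pool of £44,000.
That pool (£44,000) is divided at the grandchildren's generation equally among Mireille, Marit, Tamsin, and Ruthie: £11,000 each.

Ruthie receives £11,000.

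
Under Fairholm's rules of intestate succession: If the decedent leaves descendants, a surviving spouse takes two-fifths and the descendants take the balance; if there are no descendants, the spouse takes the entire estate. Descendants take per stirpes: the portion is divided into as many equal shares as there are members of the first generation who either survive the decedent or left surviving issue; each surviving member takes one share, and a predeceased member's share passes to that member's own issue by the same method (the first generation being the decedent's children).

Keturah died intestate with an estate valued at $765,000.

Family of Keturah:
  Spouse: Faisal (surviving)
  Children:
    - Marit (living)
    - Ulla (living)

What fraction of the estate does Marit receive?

Faisal takes two-fifths of $765,000 = $306,000. The remaining $459,000 passes to the descendants.
The descendants' portion ($459,000) is divided into 2 shares of $229,500: Marit and Ulla each take $229,500.

Marit receives 3/10 of the estate.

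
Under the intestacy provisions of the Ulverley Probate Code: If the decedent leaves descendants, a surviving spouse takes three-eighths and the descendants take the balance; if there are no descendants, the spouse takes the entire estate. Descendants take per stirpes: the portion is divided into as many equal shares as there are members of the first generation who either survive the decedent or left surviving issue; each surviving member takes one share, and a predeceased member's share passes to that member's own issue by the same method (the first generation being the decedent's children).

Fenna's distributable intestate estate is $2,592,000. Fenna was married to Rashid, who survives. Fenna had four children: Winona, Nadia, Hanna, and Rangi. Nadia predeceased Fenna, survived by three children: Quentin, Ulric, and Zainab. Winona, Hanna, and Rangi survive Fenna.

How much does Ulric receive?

Rashid takes three-eighths of $2,592,000 = $972,000. The remaining $1,620,000 passes to the descendants.
The descendants' portion ($1,620,000) is divided into 4 shares of $405,000: Winona, Hanna, and Rangi each take $405,000; Nadia's $405,000 share passes to Nadia's issue.
Nadia's share ($405,000) is divided into 3 shares of $135,000: Quentin, Ulric, and Zainab each take $135,000.

Ulric receives $135,000.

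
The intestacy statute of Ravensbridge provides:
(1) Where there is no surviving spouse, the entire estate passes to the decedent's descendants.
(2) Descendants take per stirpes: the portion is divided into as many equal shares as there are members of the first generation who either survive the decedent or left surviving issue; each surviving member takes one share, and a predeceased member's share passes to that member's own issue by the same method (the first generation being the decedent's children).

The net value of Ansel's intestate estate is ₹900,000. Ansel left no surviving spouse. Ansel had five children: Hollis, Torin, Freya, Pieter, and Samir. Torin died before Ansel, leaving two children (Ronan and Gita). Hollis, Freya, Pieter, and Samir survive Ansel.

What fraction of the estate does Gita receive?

Gita receives 1/10 of the estate.

The entire ₹900,000 passes to the descendants.
That amount (₹900,000) is divided into 5 shares of ₹180,000: Hollis, Freya, Pieter, and Samir each take ₹180,000; Torin's ₹180,000 share passes to Torin's issue.
Torin's share (₹180,000) is divided into 2 shares of ₹90,000: Ronan and Gita each take ₹90,000.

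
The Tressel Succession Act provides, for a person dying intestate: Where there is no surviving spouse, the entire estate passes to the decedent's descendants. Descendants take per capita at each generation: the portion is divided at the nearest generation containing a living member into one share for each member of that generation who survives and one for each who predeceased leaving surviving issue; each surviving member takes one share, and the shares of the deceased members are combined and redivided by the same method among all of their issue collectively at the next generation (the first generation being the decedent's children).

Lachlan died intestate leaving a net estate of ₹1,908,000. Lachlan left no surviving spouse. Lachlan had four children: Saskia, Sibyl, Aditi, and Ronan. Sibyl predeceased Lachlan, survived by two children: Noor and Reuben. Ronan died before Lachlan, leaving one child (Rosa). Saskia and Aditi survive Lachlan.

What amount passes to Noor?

Noor receives ₹318,000.

The entire ₹1,908,000 passes to the descendants.
That amount (₹1,908,000) is divided at the children's generation into 4 shares of ₹477,000. Saskia and Aditi each take ₹477,000. The 2 shares of the deceased (Sibyl and Ronan) are combined into a pool of ₹954,000.
That pool (₹954,000) is divided at the grandchildren's generation equally among Noor, Reuben, and Rosa: ₹318,000 each.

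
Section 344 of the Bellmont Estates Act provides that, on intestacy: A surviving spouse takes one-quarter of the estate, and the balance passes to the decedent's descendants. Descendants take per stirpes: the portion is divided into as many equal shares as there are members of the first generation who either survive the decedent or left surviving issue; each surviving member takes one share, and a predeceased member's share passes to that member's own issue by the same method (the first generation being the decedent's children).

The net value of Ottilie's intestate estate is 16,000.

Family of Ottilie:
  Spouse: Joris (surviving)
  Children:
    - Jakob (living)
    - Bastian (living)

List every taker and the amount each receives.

Joris: 4,000; Jakob: 6,000; Bastian: 6,000

Joris takes one-quarter of 16,000 = 4,000. The remaining 12,000 passes to the descendants.
The descendants' portion (12,000) is divided into 2 shares of 6,000: Jakob and Bastian each take 6,000.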